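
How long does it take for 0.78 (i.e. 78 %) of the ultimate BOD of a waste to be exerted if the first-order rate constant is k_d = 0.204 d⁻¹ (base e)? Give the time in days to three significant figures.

y/L₀ = 1 − e^(−k_d t) = 0.78 ⇒ e^(−k_d t) = 0.220
t = −ln(0.220) / 0.204 = 1.514 / 0.204 = 7.422 d.

t ≈ 7.42 d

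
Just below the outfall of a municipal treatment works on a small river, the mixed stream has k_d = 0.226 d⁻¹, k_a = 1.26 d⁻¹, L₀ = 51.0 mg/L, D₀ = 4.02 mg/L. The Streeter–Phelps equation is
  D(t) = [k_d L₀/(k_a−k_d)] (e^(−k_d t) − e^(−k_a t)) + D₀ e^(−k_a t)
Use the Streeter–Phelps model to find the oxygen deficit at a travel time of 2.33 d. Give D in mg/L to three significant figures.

D ≈ 6.21 mg/L

k_d L₀/(k_a−k_d) = 0.226×51.0/(1.26−0.226) = 11.53/1.034 = 11.15 mg/L.
e^(−k_d t) = e^(−0.226×2.330) = 0.5906; e^(−k_a t) = e^(−1.26×2.330) = 0.05309.
D = 11.15 × (0.5906 − 0.05309) + 4.02 × 0.05309 = 5.992 + 0.2134 = 6.205 mg/L.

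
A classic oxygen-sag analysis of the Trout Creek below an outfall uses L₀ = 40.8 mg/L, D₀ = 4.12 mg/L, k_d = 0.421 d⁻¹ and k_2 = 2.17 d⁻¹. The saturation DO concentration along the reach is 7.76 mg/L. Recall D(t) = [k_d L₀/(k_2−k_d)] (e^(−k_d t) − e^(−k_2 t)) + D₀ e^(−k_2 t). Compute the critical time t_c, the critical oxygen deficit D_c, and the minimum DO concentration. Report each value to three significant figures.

t_c ≈ 0.627 d; D_c ≈ 6.08 mg/L; min DO ≈ 1.68 mg/L

At the critical point dD/dt = 0, so k_d L₀ e^(−k_d t) = k_2 D. Substituting D(t) from the Streeter–Phelps equation and solving for t gives
t_c = ln[(k_2/k_d)(1 − D₀(k_2−k_d)/(k_d L₀))] / (k_2−k_d).
Here k_2−k_d = 1.749 d⁻¹ and 1 − D₀(k_2−k_d)/(k_d L₀) = 1 − 4.12×1.749/(0.421×40.8) = 0.5805, so
t_c = ln(5.154 × 0.5805) / 1.749 = 1.096 / 1.749 = 0.6266 d.
D_c = (k_d/k_2) L₀ e^(−k_d t_c) = (0.421/2.17) × 40.8 × e^(−0.421×0.6266) = 0.1940 × 40.8 × 0.7681 = 6.080 mg/L.
Minimum DO = C_s − D_c = 7.76 − 6.080 = 1.680 mg/L.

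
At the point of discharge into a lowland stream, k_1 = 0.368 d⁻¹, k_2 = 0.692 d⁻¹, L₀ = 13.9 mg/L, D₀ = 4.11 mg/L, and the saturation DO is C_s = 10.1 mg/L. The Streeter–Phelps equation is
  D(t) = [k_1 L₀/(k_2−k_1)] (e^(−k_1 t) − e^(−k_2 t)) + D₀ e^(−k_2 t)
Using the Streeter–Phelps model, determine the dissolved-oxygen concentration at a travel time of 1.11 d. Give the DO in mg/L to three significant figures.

k_1 L₀/(k_2−k_1) = 0.368×13.9/(0.692−0.368) = 5.115/0.3240 = 15.79 mg/L.
e^(−k_1 t) = e^(−0.368×1.110) = 0.6647; e^(−k_2 t) = e^(−0.692×1.110) = 0.4639.
D = 15.79 × (0.6647 − 0.4639) + 4.11 × 0.4639 = 3.170 + 1.907 = 5.076 mg/L.
DO = C_s − D = 10.1 − 5.076 = 5.024 mg/L.

DO ≈ 5.02 mg/L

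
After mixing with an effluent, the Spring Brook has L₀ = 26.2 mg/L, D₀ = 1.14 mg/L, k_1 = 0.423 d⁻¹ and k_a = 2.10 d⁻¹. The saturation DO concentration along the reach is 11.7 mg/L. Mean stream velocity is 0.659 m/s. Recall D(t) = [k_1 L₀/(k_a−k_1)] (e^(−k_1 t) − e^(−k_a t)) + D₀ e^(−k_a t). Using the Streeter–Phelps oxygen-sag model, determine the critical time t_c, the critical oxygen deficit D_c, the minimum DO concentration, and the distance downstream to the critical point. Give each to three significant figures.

With k_a/k_1 = 4.965 and 1 − D₀(k_a−k_1)/(k_1 L₀) = 0.8275,
t_c = ln(4.965 × 0.8275) / (2.10 − 0.423) = ln(4.108) / 1.677 = 1.413/1.677 = 0.8426 d.
D_c = (k_1/k_a) L₀ e^(−k_1 t_c) = (0.423/2.10) × 26.2 × e^(−0.423×0.8426) = 0.2014 × 26.2 × 0.7002 = 3.695 mg/L.
Minimum DO = C_s − D_c = 11.7 − 3.695 = 8.005 mg/L.
x_c = v t_c = 0.659 m/s × 0.8426 d × 86400 s/d = 47970 m ≈ 48.0 km.

t_c ≈ 0.843 d; D_c ≈ 3.70 mg/L; min DO ≈ 8.00 mg/L; x_c ≈ 48.0 km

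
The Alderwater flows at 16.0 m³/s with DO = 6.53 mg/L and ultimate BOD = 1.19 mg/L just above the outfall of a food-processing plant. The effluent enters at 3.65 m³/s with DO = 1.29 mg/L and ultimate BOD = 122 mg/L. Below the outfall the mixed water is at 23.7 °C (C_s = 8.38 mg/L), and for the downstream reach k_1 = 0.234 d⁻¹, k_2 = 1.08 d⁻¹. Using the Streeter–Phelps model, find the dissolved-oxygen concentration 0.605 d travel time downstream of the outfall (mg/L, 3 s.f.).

DO ≈ 4.64 mg/L

Mixed DO = (16.0×6.53 + 3.65×1.29)/(16.0+3.65) = 109.2/19.65 = 5.557 mg/L.
Mixed L₀ = (16.0×1.19 + 3.65×122)/(19.65) = 464.3/19.65 = 23.63 mg/L.
Initial deficit D₀ = C_s − DO₀ = 8.38 − 5.557 = 2.823 mg/L.
D(0.605) = [0.234×23.63/(1.08−0.234)](e^(−0.234×0.605) − e^(−1.08×0.605)) + 2.823 e^(−1.08×0.605)
= 6.536 × (0.8680 − 0.5203) + 2.823 × 0.5203 = 3.742 mg/L.
DO = 8.38 − 3.742 = 4.638 mg/L.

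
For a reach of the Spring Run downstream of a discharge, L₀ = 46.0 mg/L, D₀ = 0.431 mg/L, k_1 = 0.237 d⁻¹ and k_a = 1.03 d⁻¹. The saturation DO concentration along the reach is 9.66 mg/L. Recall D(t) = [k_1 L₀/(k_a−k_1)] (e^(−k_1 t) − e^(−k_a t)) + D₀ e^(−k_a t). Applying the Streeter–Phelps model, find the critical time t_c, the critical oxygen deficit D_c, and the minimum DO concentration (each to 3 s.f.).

t_c ≈ 1.81 d; D_c ≈ 6.89 mg/L; min DO ≈ 2.77 mg/L

With k_a/k_1 = 4.346 and 1 − D₀(k_a−k_1)/(k_1 L₀) = 0.9686,
t_c = ln(4.346 × 0.9686) / (1.03 − 0.237) = ln(4.210) / 0.7930 = 1.437/0.7930 = 1.813 d.
D_c = (k_1/k_a) L₀ e^(−k_1 t_c) = (0.237/1.03) × 46.0 × e^(−0.237×1.813) = 0.2301 × 46.0 × 0.6508 = 6.888 mg/L.
Minimum DO = C_s − D_c = 9.66 − 6.888 = 2.772 mg/L.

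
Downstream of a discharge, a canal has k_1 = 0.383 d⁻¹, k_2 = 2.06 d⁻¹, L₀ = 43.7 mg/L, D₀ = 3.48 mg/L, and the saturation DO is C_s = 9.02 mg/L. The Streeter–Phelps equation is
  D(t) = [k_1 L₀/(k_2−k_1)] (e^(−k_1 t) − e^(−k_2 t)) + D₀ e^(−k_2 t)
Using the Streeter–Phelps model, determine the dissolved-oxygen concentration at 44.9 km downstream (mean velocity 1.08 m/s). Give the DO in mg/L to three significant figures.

DO ≈ 3.13 mg/L

Travel time t = x/v = 44.9 km / (1.08 m/s) = 44900 m / 1.08 m/s = 41570 s = 0.4812 d.
k_1 L₀/(k_2−k_1) = 0.383×43.7/(2.06−0.383) = 16.74/1.677 = 9.980 mg/L.
e^(−k_1 t) = e^(−0.383×0.4812) = 0.8317; e^(−k_2 t) = e^(−2.06×0.4812) = 0.3711.
D = 9.980 × (0.8317 − 0.3711) + 3.48 × 0.3711 = 4.597 + 1.291 = 5.888 mg/L.
DO = C_s − D = 9.02 − 5.888 = 3.132 mg/L.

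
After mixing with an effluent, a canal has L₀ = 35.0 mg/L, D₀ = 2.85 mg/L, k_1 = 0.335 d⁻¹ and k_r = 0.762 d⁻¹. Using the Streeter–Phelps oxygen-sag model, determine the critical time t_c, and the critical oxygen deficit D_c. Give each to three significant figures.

t_c = [1/(k_r−k_1)] ln[(k_r/k_1)(1 − D₀(k_r−k_1)/(k_1 L₀))]
= [1/(0.762−0.335)] ln[(0.762/0.335)(1 − 2.85×0.4270/(0.335×35.0))]
= (1/0.4270) ln[2.275 × 0.8962] = 2.342 × ln(2.039) = 2.342 × 0.7122 = 1.668 d.
D_c = (k_1/k_r) L₀ e^(−k_1 t_c) = (0.335/0.762) × 35.0 × e^(−0.335×1.668) = 0.4396 × 35.0 × 0.5719 = 8.800 mg/L.

t_c ≈ 1.67 d; D_c ≈ 8.80 mg/L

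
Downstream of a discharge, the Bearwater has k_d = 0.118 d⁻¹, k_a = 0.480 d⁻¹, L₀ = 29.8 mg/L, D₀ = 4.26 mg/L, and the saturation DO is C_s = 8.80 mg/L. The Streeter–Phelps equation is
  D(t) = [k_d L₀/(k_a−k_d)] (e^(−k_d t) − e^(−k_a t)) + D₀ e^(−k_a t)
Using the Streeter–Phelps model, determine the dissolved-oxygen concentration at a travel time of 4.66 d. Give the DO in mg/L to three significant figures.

DO ≈ 3.78 mg/L

k_d L₀/(k_a−k_d) = 0.118×29.8/(0.480−0.118) = 3.516/0.3620 = 9.714 mg/L.
e^(−k_d t) = e^(−0.118×4.660) = 0.5770; e^(−k_a t) = e^(−0.480×4.660) = 0.1068.
D = 9.714 × (0.5770 − 0.1068) + 4.26 × 0.1068 = 4.568 + 0.4550 = 5.023 mg/L.
DO = C_s − D = 8.80 − 5.023 = 3.777 mg/L.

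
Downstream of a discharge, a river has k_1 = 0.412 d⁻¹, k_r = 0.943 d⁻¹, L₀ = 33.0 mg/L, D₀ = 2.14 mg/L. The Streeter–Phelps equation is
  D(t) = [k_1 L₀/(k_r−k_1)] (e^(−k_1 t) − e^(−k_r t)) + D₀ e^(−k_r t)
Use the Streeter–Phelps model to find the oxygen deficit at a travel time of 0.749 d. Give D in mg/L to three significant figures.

k_1 L₀/(k_r−k_1) = 0.412×33.0/(0.943−0.412) = 13.60/0.5310 = 25.60 mg/L.
e^(−k_1 t) = e^(−0.412×0.7490) = 0.7345; e^(−k_r t) = e^(−0.943×0.7490) = 0.4935.
D = 25.60 × (0.7345 − 0.4935) + 2.14 × 0.4935 = 6.171 + 1.056 = 7.227 mg/L.

D ≈ 7.23 mg/L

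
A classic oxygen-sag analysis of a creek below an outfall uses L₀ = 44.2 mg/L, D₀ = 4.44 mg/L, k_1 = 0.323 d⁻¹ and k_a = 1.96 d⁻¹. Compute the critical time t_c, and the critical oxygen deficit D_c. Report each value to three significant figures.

t_c ≈ 0.667 d; D_c ≈ 5.87 mg/L

t_c = [1/(k_a−k_1)] ln[(k_a/k_1)(1 − D₀(k_a−k_1)/(k_1 L₀))]
= [1/(1.96−0.323)] ln[(1.96/0.323)(1 − 4.44×1.637/(0.323×44.2))]
= (1/1.637) ln[6.068 × 0.4909] = 0.6109 × ln(2.979) = 0.6109 × 1.092 = 0.6668 d.
L(t_c) = L₀ e^(−k_1 t_c) = 44.2 × 0.8062 = 35.64 mg/L, and at the critical point k_a D_c = k_1 L, so D_c = (0.323/1.96) × 35.64 = 5.873 mg/L.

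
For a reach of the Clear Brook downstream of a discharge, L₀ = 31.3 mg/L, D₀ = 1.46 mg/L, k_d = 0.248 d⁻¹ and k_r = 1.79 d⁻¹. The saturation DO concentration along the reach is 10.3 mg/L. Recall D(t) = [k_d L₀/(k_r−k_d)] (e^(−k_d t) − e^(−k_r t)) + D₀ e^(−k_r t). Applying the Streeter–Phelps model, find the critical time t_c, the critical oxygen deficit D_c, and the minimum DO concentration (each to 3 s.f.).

t_c ≈ 1.06 d; D_c ≈ 3.33 mg/L; min DO ≈ 6.97 mg/L

t_c = [1/(k_r−k_d)] ln[(k_r/k_d)(1 − D₀(k_r−k_d)/(k_d L₀))]
= [1/(1.79−0.248)] ln[(1.79/0.248)(1 − 1.46×1.542/(0.248×31.3))]
= (1/1.542) ln[7.218 × 0.7100] = 0.6485 × ln(5.124) = 0.6485 × 1.634 = 1.060 d.
L(t_c) = L₀ e^(−k_d t_c) = 31.3 × 0.7689 = 24.07 mg/L, and at the critical point k_r D_c = k_d L, so D_c = (0.248/1.79) × 24.07 = 3.334 mg/L.
Minimum DO = C_s − D_c = 10.3 − 3.334 = 6.966 mg/L.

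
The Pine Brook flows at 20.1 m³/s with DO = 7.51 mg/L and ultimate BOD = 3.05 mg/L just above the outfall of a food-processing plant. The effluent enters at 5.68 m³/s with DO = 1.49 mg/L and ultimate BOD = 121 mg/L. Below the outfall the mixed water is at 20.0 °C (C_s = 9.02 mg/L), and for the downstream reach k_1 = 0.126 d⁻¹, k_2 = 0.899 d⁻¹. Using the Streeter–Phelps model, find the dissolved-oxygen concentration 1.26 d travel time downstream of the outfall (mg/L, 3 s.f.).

Mixed DO = (20.1×7.51 + 5.68×1.49)/(20.1+5.68) = 159.4/25.78 = 6.184 mg/L.
Mixed L₀ = (20.1×3.05 + 5.68×121)/(25.78) = 748.6/25.78 = 29.04 mg/L.
Initial deficit D₀ = C_s − DO₀ = 9.02 − 6.184 = 2.836 mg/L.
D(1.26) = [0.126×29.04/(0.899−0.126)](e^(−0.126×1.26) − e^(−0.899×1.26)) + 2.836 e^(−0.899×1.26)
= 4.733 × (0.8532 − 0.3221) + 2.836 × 0.3221 = 3.427 mg/L.
DO = 9.02 − 3.427 = 5.593 mg/L.

DO ≈ 5.59 mg/L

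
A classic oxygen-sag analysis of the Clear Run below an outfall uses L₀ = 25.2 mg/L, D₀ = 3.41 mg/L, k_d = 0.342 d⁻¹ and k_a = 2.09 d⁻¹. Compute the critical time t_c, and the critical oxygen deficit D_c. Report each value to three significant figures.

t_c = [1/(k_a−k_d)] ln[(k_a/k_d)(1 − D₀(k_a−k_d)/(k_d L₀))]
= [1/(2.09−0.342)] ln[(2.09/0.342)(1 − 3.41×1.748/(0.342×25.2))]
= (1/1.748) ln[6.111 × 0.3084] = 0.5721 × ln(1.885) = 0.5721 × 0.6337 = 0.3625 d.
L(t_c) = L₀ e^(−k_d t_c) = 25.2 × 0.8834 = 22.26 mg/L, and at the critical point k_a D_c = k_d L, so D_c = (0.342/2.09) × 22.26 = 3.643 mg/L.

t_c ≈ 0.363 d; D_c ≈ 3.64 mg/L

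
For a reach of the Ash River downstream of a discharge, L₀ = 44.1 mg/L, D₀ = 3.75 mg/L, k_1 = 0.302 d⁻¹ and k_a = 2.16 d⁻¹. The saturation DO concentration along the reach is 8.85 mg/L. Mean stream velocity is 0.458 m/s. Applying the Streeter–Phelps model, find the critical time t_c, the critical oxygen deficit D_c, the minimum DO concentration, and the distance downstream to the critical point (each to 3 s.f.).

t_c ≈ 0.660 d; D_c ≈ 5.05 mg/L; min DO ≈ 3.80 mg/L; x_c ≈ 26.1 km

t_c = [1/(k_a−k_1)] ln[(k_a/k_1)(1 − D₀(k_a−k_1)/(k_1 L₀))]
= [1/(2.16−0.302)] ln[(2.16/0.302)(1 − 3.75×1.858/(0.302×44.1))]
= (1/1.858) ln[7.152 × 0.4768] = 0.5382 × ln(3.411) = 0.5382 × 1.227 = 0.6603 d.
L(t_c) = L₀ e^(−k_1 t_c) = 44.1 × 0.8192 = 36.13 mg/L, and at the critical point k_a D_c = k_1 L, so D_c = (0.302/2.16) × 36.13 = 5.051 mg/L.
Minimum DO = C_s − D_c = 8.85 − 5.051 = 3.799 mg/L.
x_c = v t_c = 0.458 m/s × 0.6603 d × 86400 s/d = 26130 m ≈ 26.1 km.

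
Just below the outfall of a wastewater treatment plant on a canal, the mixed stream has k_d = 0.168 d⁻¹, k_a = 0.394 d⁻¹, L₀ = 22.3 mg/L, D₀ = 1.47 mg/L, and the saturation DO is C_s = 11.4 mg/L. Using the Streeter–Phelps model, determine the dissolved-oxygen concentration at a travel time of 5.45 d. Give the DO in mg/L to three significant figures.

k_d L₀/(k_a−k_d) = 0.168×22.3/(0.394−0.168) = 3.746/0.2260 = 16.58 mg/L.
e^(−k_d t) = e^(−0.168×5.450) = 0.4003; e^(−k_a t) = e^(−0.394×5.450) = 0.1168.
D = 16.58 × (0.4003 − 0.1168) + 1.47 × 0.1168 = 4.699 + 0.1717 = 4.871 mg/L.
DO = C_s − D = 11.4 − 4.871 = 6.529 mg/L.

DO ≈ 6.53 mg/L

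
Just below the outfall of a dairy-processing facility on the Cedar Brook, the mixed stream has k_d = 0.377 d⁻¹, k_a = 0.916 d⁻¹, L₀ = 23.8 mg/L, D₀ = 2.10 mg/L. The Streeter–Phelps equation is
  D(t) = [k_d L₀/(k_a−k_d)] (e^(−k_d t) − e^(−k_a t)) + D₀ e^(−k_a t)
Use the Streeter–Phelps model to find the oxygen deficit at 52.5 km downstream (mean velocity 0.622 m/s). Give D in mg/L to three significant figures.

D ≈ 5.57 mg/L

Travel time t = x/v = 52.5 km / (0.622 m/s) = 52500 m / 0.622 m/s = 84410 s = 0.9769 d.
k_d L₀/(k_a−k_d) = 0.377×23.8/(0.916−0.377) = 8.973/0.5390 = 16.65 mg/L.
e^(−k_d t) = e^(−0.377×0.9769) = 0.6919; e^(−k_a t) = e^(−0.916×0.9769) = 0.4087.
D = 16.65 × (0.6919 − 0.4087) + 2.10 × 0.4087 = 4.715 + 0.8582 = 5.573 mg/L.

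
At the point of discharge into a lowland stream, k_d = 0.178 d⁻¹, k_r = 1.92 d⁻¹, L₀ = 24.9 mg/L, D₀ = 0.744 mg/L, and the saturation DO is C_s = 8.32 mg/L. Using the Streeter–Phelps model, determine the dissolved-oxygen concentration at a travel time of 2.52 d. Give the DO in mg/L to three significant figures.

DO ≈ 6.71 mg/L

k_d L₀/(k_r−k_d) = 0.178×24.9/(1.92−0.178) = 4.432/1.742 = 2.544 mg/L.
e^(−k_d t) = e^(−0.178×2.520) = 0.6385; e^(−k_r t) = e^(−1.92×2.520) = 0.007920.
D = 2.544 × (0.6385 − 0.007920) + 0.744 × 0.007920 = 1.605 + 0.005892 = 1.610 mg/L.
DO = C_s − D = 8.32 − 1.610 = 6.710 mg/L.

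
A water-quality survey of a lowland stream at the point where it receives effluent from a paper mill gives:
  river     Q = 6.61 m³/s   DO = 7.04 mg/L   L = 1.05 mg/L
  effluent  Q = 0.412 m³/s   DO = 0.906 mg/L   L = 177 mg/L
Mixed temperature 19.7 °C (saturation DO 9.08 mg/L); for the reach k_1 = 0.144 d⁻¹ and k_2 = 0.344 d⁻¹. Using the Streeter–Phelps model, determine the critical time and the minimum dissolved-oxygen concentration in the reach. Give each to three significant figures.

Mixed DO = (6.61×7.04 + 0.412×0.906)/(6.61+0.412) = 46.91/7.022 = 6.680 mg/L.
Mixed L₀ = (6.61×1.05 + 0.412×177)/(7.022) = 79.86/7.022 = 11.37 mg/L.
Initial deficit D₀ = C_s − DO₀ = 9.08 − 6.680 = 2.400 mg/L.
t_c = (1/0.2000) ln[(0.344/0.144)(1 − 2.400×0.2000/(0.144×11.37))] = 5.000 × ln(1.689) = 2.620 d.
D_c = (0.144/0.344) × 11.37 × e^(−0.144×2.620) = 0.4186 × 11.37 × 0.6857 = 3.265 mg/L.
Minimum DO = 9.08 − 3.265 = 5.815 mg/L.

t_c ≈ 2.62 d; minimum DO ≈ 5.82 mg/L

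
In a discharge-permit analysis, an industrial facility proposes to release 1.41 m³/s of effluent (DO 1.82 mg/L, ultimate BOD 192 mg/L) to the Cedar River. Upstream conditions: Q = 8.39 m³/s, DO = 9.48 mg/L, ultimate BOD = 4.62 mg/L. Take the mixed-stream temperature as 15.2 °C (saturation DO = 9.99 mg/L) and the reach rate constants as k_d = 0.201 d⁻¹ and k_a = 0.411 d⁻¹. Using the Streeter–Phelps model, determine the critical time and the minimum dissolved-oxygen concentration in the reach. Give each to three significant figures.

t_c ≈ 3.15 d; minimum DO ≈ 1.78 mg/L

Mixed DO = (8.39×9.48 + 1.41×1.82)/(8.39+1.41) = 82.10/9.800 = 8.378 mg/L.
Mixed L₀ = (8.39×4.62 + 1.41×192)/(9.800) = 309.5/9.800 = 31.58 mg/L.
Initial deficit D₀ = C_s − DO₀ = 9.99 − 8.378 = 1.612 mg/L.
t_c = (1/0.2100) ln[(0.411/0.201)(1 − 1.612×0.2100/(0.201×31.58))] = 4.762 × ln(1.936) = 3.145 d.
D_c = (0.201/0.411) × 31.58 × e^(−0.201×3.145) = 0.4891 × 31.58 × 0.5314 = 8.208 mg/L.
Minimum DO = 9.99 − 8.208 = 1.782 mg/L.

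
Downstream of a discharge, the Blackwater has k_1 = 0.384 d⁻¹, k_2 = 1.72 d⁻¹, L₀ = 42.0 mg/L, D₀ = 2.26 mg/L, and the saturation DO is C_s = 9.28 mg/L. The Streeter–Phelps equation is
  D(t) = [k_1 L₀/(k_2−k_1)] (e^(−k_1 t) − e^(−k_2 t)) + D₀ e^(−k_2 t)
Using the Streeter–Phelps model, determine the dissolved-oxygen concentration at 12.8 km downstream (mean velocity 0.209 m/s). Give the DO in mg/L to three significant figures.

Travel time t = x/v = 12.8 km / (0.209 m/s) = 12800 m / 0.209 m/s = 61240 s = 0.7088 d.
k_1 L₀/(k_2−k_1) = 0.384×42.0/(1.72−0.384) = 16.13/1.336 = 12.07 mg/L.
e^(−k_1 t) = e^(−0.384×0.7088) = 0.7617; e^(−k_2 t) = e^(−1.72×0.7088) = 0.2955.
D = 12.07 × (0.7617 − 0.2955) + 2.26 × 0.2955 = 5.628 + 0.6677 = 6.296 mg/L.
DO = C_s − D = 9.28 − 6.296 = 2.984 mg/L.

DO ≈ 2.98 mg/L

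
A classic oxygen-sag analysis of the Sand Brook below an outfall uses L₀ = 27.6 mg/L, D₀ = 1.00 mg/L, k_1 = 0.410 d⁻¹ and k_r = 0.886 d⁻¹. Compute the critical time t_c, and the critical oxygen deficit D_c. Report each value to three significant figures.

t_c ≈ 1.53 d; D_c ≈ 6.82 mg/L

t_c = [1/(k_r−k_1)] ln[(k_r/k_1)(1 − D₀(k_r−k_1)/(k_1 L₀))]
= [1/(0.886−0.410)] ln[(0.886/0.410)(1 − 1.00×0.4760/(0.410×27.6))]
= (1/0.4760) ln[2.161 × 0.9579] = 2.101 × ln(2.070) = 2.101 × 0.7276 = 1.529 d.
L(t_c) = L₀ e^(−k_1 t_c) = 27.6 × 0.5344 = 14.75 mg/L, and at the critical point k_r D_c = k_1 L, so D_c = (0.410/0.886) × 14.75 = 6.825 mg/L.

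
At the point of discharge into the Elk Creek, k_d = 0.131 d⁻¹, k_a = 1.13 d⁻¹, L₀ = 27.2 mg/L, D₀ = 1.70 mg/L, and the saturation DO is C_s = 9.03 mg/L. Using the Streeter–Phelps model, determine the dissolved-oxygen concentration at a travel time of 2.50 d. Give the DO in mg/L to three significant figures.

k_d L₀/(k_a−k_d) = 0.131×27.2/(1.13−0.131) = 3.563/0.9990 = 3.567 mg/L.
e^(−k_d t) = e^(−0.131×2.500) = 0.7207; e^(−k_a t) = e^(−1.13×2.500) = 0.05931.
D = 3.567 × (0.7207 − 0.05931) + 1.70 × 0.05931 = 2.359 + 0.1008 = 2.460 mg/L.
DO = C_s − D = 9.03 − 2.460 = 6.570 mg/L.

DO ≈ 6.57 mg/L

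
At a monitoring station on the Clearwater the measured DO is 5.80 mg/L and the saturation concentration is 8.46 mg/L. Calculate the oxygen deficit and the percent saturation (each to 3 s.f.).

D = C_s − C = 8.46 − 5.80 = 2.66 mg/L.
% saturation = 5.80/8.46 × 100 = 68.6 %.

D ≈ 2.66 mg/L; 68.6 % saturation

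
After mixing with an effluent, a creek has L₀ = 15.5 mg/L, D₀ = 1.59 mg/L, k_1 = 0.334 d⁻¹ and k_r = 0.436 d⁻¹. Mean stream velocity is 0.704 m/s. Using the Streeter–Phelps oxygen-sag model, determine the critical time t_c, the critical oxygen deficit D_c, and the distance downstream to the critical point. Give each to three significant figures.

At the critical point dD/dt = 0, so k_1 L₀ e^(−k_1 t) = k_r D. Substituting D(t) from the Streeter–Phelps equation and solving for t gives
t_c = ln[(k_r/k_1)(1 − D₀(k_r−k_1)/(k_1 L₀))] / (k_r−k_1).
Here k_r−k_1 = 0.1020 d⁻¹ and 1 − D₀(k_r−k_1)/(k_1 L₀) = 1 − 1.59×0.1020/(0.334×15.5) = 0.9687, so
t_c = ln(1.305 × 0.9687) / 0.1020 = 0.2347 / 0.1020 = 2.301 d.
D_c = (k_1/k_r) L₀ e^(−k_1 t_c) = (0.334/0.436) × 15.5 × e^(−0.334×2.301) = 0.7661 × 15.5 × 0.4637 = 5.506 mg/L.
x_c = v t_c = 0.704 m/s × 2.301 d × 86400 s/d = 139900 m ≈ 140 km.

t_c ≈ 2.30 d; D_c ≈ 5.51 mg/L; x_c ≈ 140 km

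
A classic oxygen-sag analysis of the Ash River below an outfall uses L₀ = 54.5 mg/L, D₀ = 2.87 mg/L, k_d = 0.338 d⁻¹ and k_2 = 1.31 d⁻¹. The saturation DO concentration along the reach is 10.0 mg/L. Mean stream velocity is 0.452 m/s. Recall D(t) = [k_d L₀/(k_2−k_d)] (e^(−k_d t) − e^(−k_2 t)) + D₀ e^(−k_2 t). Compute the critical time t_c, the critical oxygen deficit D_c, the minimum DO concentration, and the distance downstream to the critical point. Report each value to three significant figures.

t_c ≈ 1.22 d; D_c ≈ 9.29 mg/L; min DO ≈ 0.705 mg/L; x_c ≈ 47.8 km

At the critical point dD/dt = 0, so k_d L₀ e^(−k_d t) = k_2 D. Substituting D(t) from the Streeter–Phelps equation and solving for t gives
t_c = ln[(k_2/k_d)(1 − D₀(k_2−k_d)/(k_d L₀))] / (k_2−k_d).
Here k_2−k_d = 0.9720 d⁻¹ and 1 − D₀(k_2−k_d)/(k_d L₀) = 1 − 2.87×0.9720/(0.338×54.5) = 0.8486, so
t_c = ln(3.876 × 0.8486) / 0.9720 = 1.191 / 0.9720 = 1.225 d.
D_c = (k_d/k_2) L₀ e^(−k_d t_c) = (0.338/1.31) × 54.5 × e^(−0.338×1.225) = 0.2580 × 54.5 × 0.6610 = 9.295 mg/L.
Minimum DO = C_s − D_c = 10.0 − 9.295 = 0.7050 mg/L.
x_c = v t_c = 0.452 m/s × 1.225 d × 86400 s/d = 47830 m ≈ 47.8 km.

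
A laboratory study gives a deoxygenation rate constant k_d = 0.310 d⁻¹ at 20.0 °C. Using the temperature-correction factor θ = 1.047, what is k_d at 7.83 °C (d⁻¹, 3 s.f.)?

k_d(T₂) = k_d(T₁) · θ^(T₂−T₁) = 0.310 × 1.047^(7.83−20.0)
= 0.310 × 1.047^-12.2 = 0.310 × 0.5718 = 0.1773 d⁻¹.

k_d ≈ 0.177 d⁻¹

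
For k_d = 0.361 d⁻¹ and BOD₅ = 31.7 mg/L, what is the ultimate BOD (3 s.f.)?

L₀ ≈ 37.9 mg/L

BOD₅ = L₀(1 − e^(−5k_d)) ⇒ L₀ = BOD₅ / (1 − e^(−5×0.361))
= 31.7 / (1 − 0.1645) = 31.7 / 0.8355 = 37.94 mg/L.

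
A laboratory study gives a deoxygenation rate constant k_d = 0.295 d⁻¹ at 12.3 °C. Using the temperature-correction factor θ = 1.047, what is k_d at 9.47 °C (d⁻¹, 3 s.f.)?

k_d(T₂) = k_d(T₁) · θ^(T₂−T₁) = 0.295 × 1.047^(9.47−12.3)
= 0.295 × 1.047^-2.83 = 0.295 × 0.8781 = 0.2590 d⁻¹.

k_d ≈ 0.259 d⁻¹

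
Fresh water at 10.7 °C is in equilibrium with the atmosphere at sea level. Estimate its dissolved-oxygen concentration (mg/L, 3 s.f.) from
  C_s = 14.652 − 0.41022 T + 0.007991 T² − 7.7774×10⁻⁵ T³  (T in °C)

C_s ≈ 11.1 mg/L

C_s = 14.652 − 0.41022×10.7 + 0.007991×10.7² − 7.7774×10⁻⁵×10.7³ = 11.08 mg/L.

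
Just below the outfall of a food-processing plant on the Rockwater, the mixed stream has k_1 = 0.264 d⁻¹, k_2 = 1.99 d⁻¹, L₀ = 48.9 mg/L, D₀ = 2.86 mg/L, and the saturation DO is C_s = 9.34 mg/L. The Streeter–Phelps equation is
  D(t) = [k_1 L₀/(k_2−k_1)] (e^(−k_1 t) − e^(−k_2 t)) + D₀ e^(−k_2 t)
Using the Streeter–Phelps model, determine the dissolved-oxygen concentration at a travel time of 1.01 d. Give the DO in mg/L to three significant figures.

k_1 L₀/(k_2−k_1) = 0.264×48.9/(1.99−0.264) = 12.91/1.726 = 7.479 mg/L.
e^(−k_1 t) = e^(−0.264×1.010) = 0.7659; e^(−k_2 t) = e^(−1.99×1.010) = 0.1340.
D = 7.479 × (0.7659 − 0.1340) + 2.86 × 0.1340 = 4.727 + 0.3832 = 5.110 mg/L.
DO = C_s − D = 9.34 − 5.110 = 4.230 mg/L.

DO ≈ 4.23 mg/L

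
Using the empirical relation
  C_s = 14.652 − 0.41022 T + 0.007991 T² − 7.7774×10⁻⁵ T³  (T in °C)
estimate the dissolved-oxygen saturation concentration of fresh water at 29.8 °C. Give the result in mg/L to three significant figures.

C_s ≈ 7.47 mg/L

C_s = 14.652 − 0.41022×29.8 + 0.007991×29.8² − 7.7774×10⁻⁵×29.8³ = 7.466 mg/L.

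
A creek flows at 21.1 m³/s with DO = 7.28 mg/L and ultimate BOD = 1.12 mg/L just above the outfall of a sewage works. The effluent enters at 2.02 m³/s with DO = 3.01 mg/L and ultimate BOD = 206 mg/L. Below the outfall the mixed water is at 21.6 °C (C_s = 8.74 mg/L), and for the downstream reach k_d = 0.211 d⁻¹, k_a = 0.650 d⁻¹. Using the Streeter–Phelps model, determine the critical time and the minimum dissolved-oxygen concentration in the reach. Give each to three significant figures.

Mixed DO = (21.1×7.28 + 2.02×3.01)/(21.1+2.02) = 159.7/23.12 = 6.907 mg/L.
Mixed L₀ = (21.1×1.12 + 2.02×206)/(23.12) = 439.8/23.12 = 19.02 mg/L.
Initial deficit D₀ = C_s − DO₀ = 8.74 − 6.907 = 1.833 mg/L.
t_c = (1/0.4390) ln[(0.650/0.211)(1 − 1.833×0.4390/(0.211×19.02))] = 2.278 × ln(2.463) = 2.053 d.
D_c = (0.211/0.650) × 19.02 × e^(−0.211×2.053) = 0.3246 × 19.02 × 0.6484 = 4.004 mg/L.
Minimum DO = 8.74 − 4.004 = 4.736 mg/L.

t_c ≈ 2.05 d; minimum DO ≈ 4.74 mg/L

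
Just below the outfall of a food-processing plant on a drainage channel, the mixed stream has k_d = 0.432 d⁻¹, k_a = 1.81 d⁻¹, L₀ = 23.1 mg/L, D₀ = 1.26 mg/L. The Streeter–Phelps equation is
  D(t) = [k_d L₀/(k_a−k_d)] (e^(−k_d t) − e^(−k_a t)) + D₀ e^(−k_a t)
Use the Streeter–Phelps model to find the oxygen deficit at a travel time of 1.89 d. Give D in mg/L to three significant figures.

D ≈ 3.01 mg/L

k_d L₀/(k_a−k_d) = 0.432×23.1/(1.81−0.432) = 9.979/1.378 = 7.242 mg/L.
e^(−k_d t) = e^(−0.432×1.890) = 0.4420; e^(−k_a t) = e^(−1.81×1.890) = 0.03268.
D = 7.242 × (0.4420 − 0.03268) + 1.26 × 0.03268 = 2.964 + 0.04118 = 3.005 mg/L.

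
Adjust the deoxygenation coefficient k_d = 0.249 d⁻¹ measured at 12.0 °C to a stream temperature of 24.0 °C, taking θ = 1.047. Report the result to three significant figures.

k_d(T₂) = k_d(T₁) · θ^(T₂−T₁) = 0.249 × 1.047^(24.0−12.0)
= 0.249 × 1.047^12.0 = 0.249 × 1.735 = 0.4321 d⁻¹.

k_d ≈ 0.432 d⁻¹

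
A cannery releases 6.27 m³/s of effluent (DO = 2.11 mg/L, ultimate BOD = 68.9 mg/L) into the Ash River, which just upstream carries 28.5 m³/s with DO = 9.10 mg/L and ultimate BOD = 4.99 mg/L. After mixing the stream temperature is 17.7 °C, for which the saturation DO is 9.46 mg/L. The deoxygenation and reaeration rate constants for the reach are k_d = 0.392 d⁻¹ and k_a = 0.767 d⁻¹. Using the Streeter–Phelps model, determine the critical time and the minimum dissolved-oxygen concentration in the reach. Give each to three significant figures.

Mixed DO = (28.5×9.10 + 6.27×2.11)/(28.5+6.27) = 272.6/34.77 = 7.840 mg/L.
Mixed L₀ = (28.5×4.99 + 6.27×68.9)/(34.77) = 574.2/34.77 = 16.51 mg/L.
Initial deficit D₀ = C_s − DO₀ = 9.46 − 7.840 = 1.620 mg/L.
t_c = (1/0.3750) ln[(0.767/0.392)(1 − 1.620×0.3750/(0.392×16.51))] = 2.667 × ln(1.773) = 1.527 d.
D_c = (0.392/0.767) × 16.51 × e^(−0.392×1.527) = 0.5111 × 16.51 × 0.5496 = 4.639 mg/L.
Minimum DO = 9.46 − 4.639 = 4.821 mg/L.

t_c ≈ 1.53 d; minimum DO ≈ 4.82 mg/L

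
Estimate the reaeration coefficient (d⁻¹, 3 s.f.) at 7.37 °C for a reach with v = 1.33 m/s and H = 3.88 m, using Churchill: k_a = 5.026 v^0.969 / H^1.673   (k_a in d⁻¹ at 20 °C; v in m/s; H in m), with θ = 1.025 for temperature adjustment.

k_a(20) = 5.026 × 1.33^0.969 / 3.88^1.673 = 5.026 × 1.318 / 9.663 = 0.6857 d⁻¹.
k_a(7.37) = 0.6857 × 1.025^(7.37−20) = 0.6857 × 0.7321 = 0.5020 d⁻¹.

k_a ≈ 0.502 d⁻¹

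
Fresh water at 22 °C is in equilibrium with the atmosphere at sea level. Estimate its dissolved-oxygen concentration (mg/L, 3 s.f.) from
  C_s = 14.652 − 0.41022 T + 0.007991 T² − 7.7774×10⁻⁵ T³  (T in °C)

C_s ≈ 8.67 mg/L

C_s = 14.652 − 0.41022×22 + 0.007991×22² − 7.7774×10⁻⁵×22³ = 8.667 mg/L.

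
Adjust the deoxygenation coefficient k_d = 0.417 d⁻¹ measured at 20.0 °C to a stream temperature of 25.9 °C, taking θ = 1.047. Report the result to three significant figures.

k_d ≈ 0.547 d⁻¹

k_d(T₂) = k_d(T₁) · θ^(T₂−T₁) = 0.417 × 1.047^(25.9−20.0)
= 0.417 × 1.047^5.90 = 0.417 × 1.311 = 0.5468 d⁻¹.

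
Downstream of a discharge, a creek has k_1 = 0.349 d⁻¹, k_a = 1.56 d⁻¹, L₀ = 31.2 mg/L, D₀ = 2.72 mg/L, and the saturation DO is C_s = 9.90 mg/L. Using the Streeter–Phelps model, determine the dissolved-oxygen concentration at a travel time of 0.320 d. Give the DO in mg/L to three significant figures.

DO ≈ 5.67 mg/L

k_1 L₀/(k_a−k_1) = 0.349×31.2/(1.56−0.349) = 10.89/1.211 = 8.992 mg/L.
e^(−k_1 t) = e^(−0.349×0.3200) = 0.8943; e^(−k_a t) = e^(−1.56×0.3200) = 0.6070.
D = 8.992 × (0.8943 − 0.6070) + 2.72 × 0.6070 = 2.583 + 1.651 = 4.234 mg/L.
DO = C_s − D = 9.90 − 4.234 = 5.666 mg/L.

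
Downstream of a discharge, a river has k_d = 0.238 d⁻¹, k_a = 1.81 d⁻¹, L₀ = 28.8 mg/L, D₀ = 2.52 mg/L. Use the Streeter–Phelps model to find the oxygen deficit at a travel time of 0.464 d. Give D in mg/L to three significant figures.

k_d L₀/(k_a−k_d) = 0.238×28.8/(1.81−0.238) = 6.854/1.572 = 4.360 mg/L.
e^(−k_d t) = e^(−0.238×0.4640) = 0.8954; e^(−k_a t) = e^(−1.81×0.4640) = 0.4318.
D = 4.360 × (0.8954 − 0.4318) + 2.52 × 0.4318 = 2.022 + 1.088 = 3.110 mg/L.

D ≈ 3.11 mg/L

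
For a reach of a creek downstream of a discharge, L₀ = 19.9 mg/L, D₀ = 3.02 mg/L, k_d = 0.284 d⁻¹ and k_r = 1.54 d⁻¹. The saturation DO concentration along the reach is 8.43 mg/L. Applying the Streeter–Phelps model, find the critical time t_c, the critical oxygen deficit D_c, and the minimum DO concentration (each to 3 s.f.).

t_c ≈ 0.460 d; D_c ≈ 3.22 mg/L; min DO ≈ 5.21 mg/L

With k_r/k_d = 5.423 and 1 − D₀(k_r−k_d)/(k_d L₀) = 0.3288,
t_c = ln(5.423 × 0.3288) / (1.54 − 0.284) = ln(1.783) / 1.256 = 0.5784/1.256 = 0.4605 d.
L(t_c) = L₀ e^(−k_d t_c) = 19.9 × 0.8774 = 17.46 mg/L, and at the critical point k_r D_c = k_d L, so D_c = (0.284/1.54) × 17.46 = 3.220 mg/L.
Minimum DO = C_s − D_c = 8.43 − 3.220 = 5.210 mg/L.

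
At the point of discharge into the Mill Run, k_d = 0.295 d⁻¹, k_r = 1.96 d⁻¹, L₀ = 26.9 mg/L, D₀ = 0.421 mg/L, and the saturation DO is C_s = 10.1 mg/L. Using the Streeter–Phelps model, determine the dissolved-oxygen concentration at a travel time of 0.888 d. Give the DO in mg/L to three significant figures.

k_d L₀/(k_r−k_d) = 0.295×26.9/(1.96−0.295) = 7.935/1.665 = 4.766 mg/L.
e^(−k_d t) = e^(−0.295×0.8880) = 0.7695; e^(−k_r t) = e^(−1.96×0.8880) = 0.1754.
D = 4.766 × (0.7695 − 0.1754) + 0.421 × 0.1754 = 2.832 + 0.07386 = 2.905 mg/L.
DO = C_s − D = 10.1 − 2.905 = 7.195 mg/L.

DO ≈ 7.19 mg/L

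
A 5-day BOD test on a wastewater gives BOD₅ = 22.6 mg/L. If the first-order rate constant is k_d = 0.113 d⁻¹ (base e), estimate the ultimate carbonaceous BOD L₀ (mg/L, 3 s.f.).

L₀ ≈ 52.4 mg/L

BOD₅ = L₀(1 − e^(−5k_d)) ⇒ L₀ = BOD₅ / (1 − e^(−5×0.113))
= 22.6 / (1 − 0.5684) = 22.6 / 0.4316 = 52.36 mg/L.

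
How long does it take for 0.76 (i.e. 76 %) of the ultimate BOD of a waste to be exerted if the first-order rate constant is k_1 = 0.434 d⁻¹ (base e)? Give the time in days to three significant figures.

t ≈ 3.29 d

y/L₀ = 1 − e^(−k_1 t) = 0.76 ⇒ e^(−k_1 t) = 0.240
t = −ln(0.240) / 0.434 = 1.427 / 0.434 = 3.288 d.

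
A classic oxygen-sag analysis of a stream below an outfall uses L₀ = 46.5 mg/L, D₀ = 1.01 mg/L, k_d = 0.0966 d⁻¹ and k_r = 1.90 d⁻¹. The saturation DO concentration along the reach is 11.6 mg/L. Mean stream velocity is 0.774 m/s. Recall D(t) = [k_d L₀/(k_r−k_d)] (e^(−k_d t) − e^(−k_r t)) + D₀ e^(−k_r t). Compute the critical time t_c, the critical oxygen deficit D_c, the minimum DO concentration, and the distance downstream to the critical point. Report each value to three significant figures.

With k_r/k_d = 19.67 and 1 − D₀(k_r−k_d)/(k_d L₀) = 0.5945,
t_c = ln(19.67 × 0.5945) / (1.90 − 0.0966) = ln(11.69) / 1.803 = 2.459/1.803 = 1.364 d.
D_c = (k_d/k_r) L₀ e^(−k_d t_c) = (0.0966/1.90) × 46.5 × e^(−0.0966×1.364) = 0.05084 × 46.5 × 0.8766 = 2.072 mg/L.
Minimum DO = C_s − D_c = 11.6 − 2.072 = 9.528 mg/L.
x_c = v t_c = 0.774 m/s × 1.364 d × 86400 s/d = 91180 m ≈ 91.2 km.

t_c ≈ 1.36 d; D_c ≈ 2.07 mg/L; min DO ≈ 9.53 mg/L; x_c ≈ 91.2 km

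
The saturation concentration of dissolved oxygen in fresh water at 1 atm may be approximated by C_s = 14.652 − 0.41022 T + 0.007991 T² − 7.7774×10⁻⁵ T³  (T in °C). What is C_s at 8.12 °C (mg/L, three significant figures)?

C_s ≈ 11.8 mg/L

C_s = 14.652 − 0.41022×8.12 + 0.007991×8.12² − 7.7774×10⁻⁵×8.12³ = 11.81 mg/L.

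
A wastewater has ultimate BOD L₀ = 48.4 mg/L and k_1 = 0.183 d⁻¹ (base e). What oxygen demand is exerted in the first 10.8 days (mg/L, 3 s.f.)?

y ≈ 41.7 mg/L

y_t = L₀(1 − e^(−k_1 t)) = 48.4 × (1 − e^(−0.183×10.8))
= 48.4 × (1 − 0.1386) = 48.4 × 0.8614 = 41.69 mg/L.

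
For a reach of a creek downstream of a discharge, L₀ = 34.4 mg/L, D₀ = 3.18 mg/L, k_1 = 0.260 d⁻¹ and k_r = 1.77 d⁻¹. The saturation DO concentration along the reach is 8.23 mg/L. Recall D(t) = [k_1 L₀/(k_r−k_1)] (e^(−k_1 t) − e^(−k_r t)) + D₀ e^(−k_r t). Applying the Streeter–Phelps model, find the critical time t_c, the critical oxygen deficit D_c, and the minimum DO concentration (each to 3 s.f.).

t_c = [1/(k_r−k_1)] ln[(k_r/k_1)(1 − D₀(k_r−k_1)/(k_1 L₀))]
= [1/(1.77−0.260)] ln[(1.77/0.260)(1 − 3.18×1.510/(0.260×34.4))]
= (1/1.510) ln[6.808 × 0.4631] = 0.6623 × ln(3.153) = 0.6623 × 1.148 = 0.7605 d.
L(t_c) = L₀ e^(−k_1 t_c) = 34.4 × 0.8206 = 28.23 mg/L, and at the critical point k_r D_c = k_1 L, so D_c = (0.260/1.77) × 28.23 = 4.147 mg/L.
Minimum DO = C_s − D_c = 8.23 − 4.147 = 4.083 mg/L.

t_c ≈ 0.760 d; D_c ≈ 4.15 mg/L; min DO ≈ 4.08 mg/L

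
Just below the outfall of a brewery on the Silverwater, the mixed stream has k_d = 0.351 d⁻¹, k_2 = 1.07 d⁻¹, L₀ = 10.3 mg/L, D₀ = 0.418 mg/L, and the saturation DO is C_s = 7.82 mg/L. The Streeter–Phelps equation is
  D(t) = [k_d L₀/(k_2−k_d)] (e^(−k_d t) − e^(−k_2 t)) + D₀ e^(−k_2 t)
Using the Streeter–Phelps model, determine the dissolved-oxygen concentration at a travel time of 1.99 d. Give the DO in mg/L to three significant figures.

k_d L₀/(k_2−k_d) = 0.351×10.3/(1.07−0.351) = 3.615/0.7190 = 5.028 mg/L.
e^(−k_d t) = e^(−0.351×1.990) = 0.4973; e^(−k_2 t) = e^(−1.07×1.990) = 0.1189.
D = 5.028 × (0.4973 − 0.1189) + 0.418 × 0.1189 = 1.903 + 0.04971 = 1.952 mg/L.
DO = C_s − D = 7.82 − 1.952 = 5.868 mg/L.

DO ≈ 5.87 mg/L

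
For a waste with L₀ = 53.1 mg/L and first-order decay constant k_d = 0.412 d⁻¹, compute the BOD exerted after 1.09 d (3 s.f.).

y ≈ 19.2 mg/L

y_t = L₀(1 − e^(−k_d t)) = 53.1 × (1 − e^(−0.412×1.09))
= 53.1 × (1 − 0.6382) = 53.1 × 0.3618 = 19.21 mg/L.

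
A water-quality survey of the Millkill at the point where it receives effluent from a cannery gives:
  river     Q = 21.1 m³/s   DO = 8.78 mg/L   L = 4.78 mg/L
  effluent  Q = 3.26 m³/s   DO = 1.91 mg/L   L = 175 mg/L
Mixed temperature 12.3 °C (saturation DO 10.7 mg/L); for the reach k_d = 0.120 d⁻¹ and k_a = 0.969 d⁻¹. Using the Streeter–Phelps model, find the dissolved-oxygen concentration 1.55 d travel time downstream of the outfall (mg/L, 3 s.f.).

Mixed DO = (21.1×8.78 + 3.26×1.91)/(21.1+3.26) = 191.5/24.36 = 7.861 mg/L.
Mixed L₀ = (21.1×4.78 + 3.26×175)/(24.36) = 671.4/24.36 = 27.56 mg/L.
Initial deficit D₀ = C_s − DO₀ = 10.7 − 7.861 = 2.839 mg/L.
D(1.55) = [0.120×27.56/(0.969−0.120)](e^(−0.120×1.55) − e^(−0.969×1.55)) + 2.839 e^(−0.969×1.55)
= 3.895 × (0.8303 − 0.2227) + 2.839 × 0.2227 = 2.999 mg/L.
DO = 10.7 − 2.999 = 7.701 mg/L.

DO ≈ 7.70 mg/L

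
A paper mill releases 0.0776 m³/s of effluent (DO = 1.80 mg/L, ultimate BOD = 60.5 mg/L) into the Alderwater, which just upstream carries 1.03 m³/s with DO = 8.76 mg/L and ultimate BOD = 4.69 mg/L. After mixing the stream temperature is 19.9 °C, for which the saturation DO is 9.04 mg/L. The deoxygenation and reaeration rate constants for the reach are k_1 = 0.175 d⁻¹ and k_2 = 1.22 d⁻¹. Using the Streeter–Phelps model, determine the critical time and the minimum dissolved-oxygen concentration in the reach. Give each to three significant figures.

t_c ≈ 1.13 d; minimum DO ≈ 8.03 mg/L

Mixed DO = (1.03×8.76 + 0.0776×1.80)/(1.03+0.0776) = 9.162/1.108 = 8.272 mg/L.
Mixed L₀ = (1.03×4.69 + 0.0776×60.5)/(1.108) = 9.526/1.108 = 8.600 mg/L.
Initial deficit D₀ = C_s − DO₀ = 9.04 − 8.272 = 0.7676 mg/L.
t_c = (1/1.045) ln[(1.22/0.175)(1 − 0.7676×1.045/(0.175×8.600))] = 0.9569 × ln(3.256) = 1.130 d.
D_c = (0.175/1.22) × 8.600 × e^(−0.175×1.130) = 0.1434 × 8.600 × 0.8206 = 1.012 mg/L.
Minimum DO = 9.04 − 1.012 = 8.028 mg/L.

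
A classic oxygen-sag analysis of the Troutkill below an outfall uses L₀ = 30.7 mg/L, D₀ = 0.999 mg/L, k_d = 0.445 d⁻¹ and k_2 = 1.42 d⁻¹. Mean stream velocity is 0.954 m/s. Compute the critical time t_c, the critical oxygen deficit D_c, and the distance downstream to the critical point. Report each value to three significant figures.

t_c ≈ 1.11 d; D_c ≈ 5.86 mg/L; x_c ≈ 91.8 km

With k_2/k_d = 3.191 and 1 − D₀(k_2−k_d)/(k_d L₀) = 0.9287,
t_c = ln(3.191 × 0.9287) / (1.42 − 0.445) = ln(2.964) / 0.9750 = 1.086/0.9750 = 1.114 d.
D_c = (k_d/k_2) L₀ e^(−k_d t_c) = (0.445/1.42) × 30.7 × e^(−0.445×1.114) = 0.3134 × 30.7 × 0.6091 = 5.860 mg/L.
x_c = v t_c = 0.954 m/s × 1.114 d × 86400 s/d = 91840 m ≈ 91.8 km.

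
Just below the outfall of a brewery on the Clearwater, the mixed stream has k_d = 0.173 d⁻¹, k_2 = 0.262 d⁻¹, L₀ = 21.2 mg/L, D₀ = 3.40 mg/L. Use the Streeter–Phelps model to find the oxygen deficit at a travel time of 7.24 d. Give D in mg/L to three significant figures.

D ≈ 6.10 mg/L

k_d L₀/(k_2−k_d) = 0.173×21.2/(0.262−0.173) = 3.668/0.08900 = 41.21 mg/L.
e^(−k_d t) = e^(−0.173×7.240) = 0.2858; e^(−k_2 t) = e^(−0.262×7.240) = 0.1500.
D = 41.21 × (0.2858 − 0.1500) + 3.40 × 0.1500 = 5.594 + 0.5101 = 6.104 mg/L.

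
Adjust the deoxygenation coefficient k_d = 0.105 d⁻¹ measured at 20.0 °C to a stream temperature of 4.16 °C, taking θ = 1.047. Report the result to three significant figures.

k_d(T₂) = k_d(T₁) · θ^(T₂−T₁) = 0.105 × 1.047^(4.16−20.0)
= 0.105 × 1.047^-15.8 = 0.105 × 0.4831 = 0.05073 d⁻¹.

k_d ≈ 0.0507 d⁻¹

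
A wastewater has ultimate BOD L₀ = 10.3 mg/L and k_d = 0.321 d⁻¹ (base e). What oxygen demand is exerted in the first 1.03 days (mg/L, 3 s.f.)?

y ≈ 2.90 mg/L

y_t = L₀(1 − e^(−k_d t)) = 10.3 × (1 − e^(−0.321×1.03))
= 10.3 × (1 − 0.7185) = 10.3 × 0.2815 = 2.900 mg/L.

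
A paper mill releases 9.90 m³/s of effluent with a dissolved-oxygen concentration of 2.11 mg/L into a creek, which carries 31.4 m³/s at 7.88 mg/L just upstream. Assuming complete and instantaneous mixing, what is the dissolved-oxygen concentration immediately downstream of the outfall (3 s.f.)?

Flow-weighted mixing: C = (Q_r C_r + Q_w C_w)/(Q_r + Q_w)
= (31.4×7.88 + 9.90×2.11)/(31.4 + 9.90) = 268.3/41.30 = 6.497 mg/L.

6.50 mg/L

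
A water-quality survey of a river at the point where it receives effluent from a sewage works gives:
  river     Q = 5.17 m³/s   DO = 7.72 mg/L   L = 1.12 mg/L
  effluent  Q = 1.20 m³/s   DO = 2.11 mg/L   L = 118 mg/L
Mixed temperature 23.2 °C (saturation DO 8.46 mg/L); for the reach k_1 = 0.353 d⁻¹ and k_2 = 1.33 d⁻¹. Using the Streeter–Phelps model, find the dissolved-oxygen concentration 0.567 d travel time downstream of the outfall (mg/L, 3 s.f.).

Mixed DO = (5.17×7.72 + 1.20×2.11)/(5.17+1.20) = 42.44/6.370 = 6.663 mg/L.
Mixed L₀ = (5.17×1.12 + 1.20×118)/(6.370) = 147.4/6.370 = 23.14 mg/L.
Initial deficit D₀ = C_s − DO₀ = 8.46 − 6.663 = 1.797 mg/L.
D(0.567) = [0.353×23.14/(1.33−0.353)](e^(−0.353×0.567) − e^(−1.33×0.567)) + 1.797 e^(−1.33×0.567)
= 8.360 × (0.8186 − 0.4704) + 1.797 × 0.4704 = 3.756 mg/L.
DO = 8.46 − 3.756 = 4.704 mg/L.

DO ≈ 4.70 mg/L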